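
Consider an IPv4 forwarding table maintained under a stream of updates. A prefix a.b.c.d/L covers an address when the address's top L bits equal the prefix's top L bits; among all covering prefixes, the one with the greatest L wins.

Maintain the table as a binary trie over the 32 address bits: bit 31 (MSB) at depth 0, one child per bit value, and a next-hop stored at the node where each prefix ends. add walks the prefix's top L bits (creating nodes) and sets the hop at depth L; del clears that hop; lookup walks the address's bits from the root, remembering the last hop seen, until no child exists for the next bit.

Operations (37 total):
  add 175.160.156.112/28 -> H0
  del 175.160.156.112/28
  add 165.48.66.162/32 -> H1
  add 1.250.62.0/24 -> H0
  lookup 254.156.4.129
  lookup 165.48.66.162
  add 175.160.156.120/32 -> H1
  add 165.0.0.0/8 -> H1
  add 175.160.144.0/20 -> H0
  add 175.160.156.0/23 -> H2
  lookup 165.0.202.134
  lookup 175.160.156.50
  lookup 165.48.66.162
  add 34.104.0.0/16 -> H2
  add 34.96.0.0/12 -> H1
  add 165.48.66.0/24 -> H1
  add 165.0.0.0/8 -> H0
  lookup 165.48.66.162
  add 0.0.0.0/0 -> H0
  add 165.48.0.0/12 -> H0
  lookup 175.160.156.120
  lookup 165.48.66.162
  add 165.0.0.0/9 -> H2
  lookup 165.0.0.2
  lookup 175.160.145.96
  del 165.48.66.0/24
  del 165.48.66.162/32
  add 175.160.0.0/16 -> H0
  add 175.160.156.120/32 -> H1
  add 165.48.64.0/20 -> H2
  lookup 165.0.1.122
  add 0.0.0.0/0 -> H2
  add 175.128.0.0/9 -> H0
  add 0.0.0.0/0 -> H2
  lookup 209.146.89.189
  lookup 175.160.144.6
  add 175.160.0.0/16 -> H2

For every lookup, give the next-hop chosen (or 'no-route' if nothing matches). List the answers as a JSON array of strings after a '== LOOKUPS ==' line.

Apply in order:
  add 175.160.156.112/28 -> H0 at depth 28
  - 175.160.156.112/28 clear@28
  add 165.48.66.162/32 -> H1 at depth 32
  add 1.250.62.0/24 -> H0 at depth 24
  ? 254.156.4.129  path d0:-→d1:-  best=no-route
  ? 165.48.66.162  path d0:-→d1:-→d2:-→d3:-→d4:-→d5:-→d6:-→d7:-→d8:-→d9:-→d10:-→d11:-→d12:-→d13:-→d14:-→d15:-→d16:-→d17:-→d18:-→d19:-→d20:-→d21:-→d22:-→d23:-→d24:-→d25:-→d26:-→d27:-→d28:-→d29:-→d30:-→d31:-→d32:H1  best=H1
  add 175.160.156.120/32 -> H1 at depth 32
  add 165.0.0.0/8 -> H1 at depth 8
  add 175.160.144.0/20 -> H0 at depth 20
  add 175.160.156.0/23 -> H2 at depth 23
  ? 165.0.202.134  path d0:-→d1:-→d2:-→d3:-→d4:-→d5:-→d6:-→d7:-→d8:H1→d9:-→d10:-  best=H1
  ? 175.160.156.50  path d0:-→d1:-→d2:-→d3:-→d4:-→d5:-→d6:-→d7:-→d8:-→d9:-→d10:-→d11:-→d12:-→d13:-→d14:-→d15:-→d16:-→d17:-→d18:-→d19:-→d20:H0→d21:-→d22:-→d23:H2→d24:-→d25:-  best=H2
  ? 165.48.66.162  path d0:-→d1:-→d2:-→d3:-→d4:-→d5:-→d6:-→d7:-→d8:H1→d9:-→d10:-→d11:-→d12:-→d13:-→d14:-→d15:-→d16:-→d17:-→d18:-→d19:-→d20:-→d21:-→d22:-→d23:-→d24:-→d25:-→d26:-→d27:-→d28:-→d29:-→d30:-→d31:-→d32:H1  best=H1
  add 34.104.0.0/16 -> H2 at depth 16
  add 34.96.0.0/12 -> H1 at depth 12
  add 165.48.66.0/24 -> H1 at depth 24
  add 165.0.0.0/8 -> H0 at depth 8
  ? 165.48.66.162  path d0:-→d1:-→d2:-→d3:-→d4:-→d5:-→d6:-→d7:-→d8:H0→d9:-→d10:-→d11:-→d12:-→d13:-→d14:-→d15:-→d16:-→d17:-→d18:-→d19:-→d20:-→d21:-→d22:-→d23:-→d24:H1→d25:-→d26:-→d27:-→d28:-→d29:-→d30:-→d31:-→d32:H1  best=H1
  add 0.0.0.0/0 -> H0 at depth 0
  add 165.48.0.0/12 -> H0 at depth 12
  ? 175.160.156.120  path d0:H0→d1:-→d2:-→d3:-→d4:-→d5:-→d6:-→d7:-→d8:-→d9:-→d10:-→d11:-→d12:-→d13:-→d14:-→d15:-→d16:-→d17:-→d18:-→d19:-→d20:H0→d21:-→d22:-→d23:H2→d24:-→d25:-→d26:-→d27:-→d28:-→d29:-→d30:-→d31:-→d32:H1  best=H1
  ? 165.48.66.162  path d0:H0→d1:-→d2:-→d3:-→d4:-→d5:-→d6:-→d7:-→d8:H0→d9:-→d10:-→d11:-→d12:H0→d13:-→d14:-→d15:-→d16:-→d17:-→d18:-→d19:-→d20:-→d21:-→d22:-→d23:-→d24:H1→d25:-→d26:-→d27:-→d28:-→d29:-→d30:-→d31:-→d32:H1  best=H1
  add 165.0.0.0/9 -> H2 at depth 9
  ? 165.0.0.2  path d0:H0→d1:-→d2:-→d3:-→d4:-→d5:-→d6:-→d7:-→d8:H0→d9:H2→d10:-  best=H2
  ? 175.160.145.96  path d0:H0→d1:-→d2:-→d3:-→d4:-→d5:-→d6:-→d7:-→d8:-→d9:-→d10:-→d11:-→d12:-→d13:-→d14:-→d15:-→d16:-→d17:-→d18:-→d19:-→d20:H0  best=H0
  - 165.48.66.0/24 clear@24
  - 165.48.66.162/32 clear@32
  add 175.160.0.0/16 -> H0 at depth 16
  add 175.160.156.120/32 -> H1 at depth 32
  add 165.48.64.0/20 -> H2 at depth 20
  ? 165.0.1.122  path d0:H0→d1:-→d2:-→d3:-→d4:-→d5:-→d6:-→d7:-→d8:H0→d9:H2→d10:-  best=H2
  add 0.0.0.0/0 -> H2 at depth 0
  add 175.128.0.0/9 -> H0 at depth 9
  add 0.0.0.0/0 -> H2 at depth 0
  ? 209.146.89.189  path d0:H2→d1:-  best=H2
  ? 175.160.144.6  path d0:H2→d1:-→d2:-→d3:-→d4:-→d5:-→d6:-→d7:-→d8:-→d9:H0→d10:-→d11:-→d12:-→d13:-→d14:-→d15:-→d16:H0→d17:-→d18:-→d19:-→d20:H0  best=H0
  add 175.160.0.0/16 -> H2 at depth 16

== LOOKUPS ==
["no-route","H1","H1","H2","H1","H1","H1","H1","H2","H0","H2","H2","H0"]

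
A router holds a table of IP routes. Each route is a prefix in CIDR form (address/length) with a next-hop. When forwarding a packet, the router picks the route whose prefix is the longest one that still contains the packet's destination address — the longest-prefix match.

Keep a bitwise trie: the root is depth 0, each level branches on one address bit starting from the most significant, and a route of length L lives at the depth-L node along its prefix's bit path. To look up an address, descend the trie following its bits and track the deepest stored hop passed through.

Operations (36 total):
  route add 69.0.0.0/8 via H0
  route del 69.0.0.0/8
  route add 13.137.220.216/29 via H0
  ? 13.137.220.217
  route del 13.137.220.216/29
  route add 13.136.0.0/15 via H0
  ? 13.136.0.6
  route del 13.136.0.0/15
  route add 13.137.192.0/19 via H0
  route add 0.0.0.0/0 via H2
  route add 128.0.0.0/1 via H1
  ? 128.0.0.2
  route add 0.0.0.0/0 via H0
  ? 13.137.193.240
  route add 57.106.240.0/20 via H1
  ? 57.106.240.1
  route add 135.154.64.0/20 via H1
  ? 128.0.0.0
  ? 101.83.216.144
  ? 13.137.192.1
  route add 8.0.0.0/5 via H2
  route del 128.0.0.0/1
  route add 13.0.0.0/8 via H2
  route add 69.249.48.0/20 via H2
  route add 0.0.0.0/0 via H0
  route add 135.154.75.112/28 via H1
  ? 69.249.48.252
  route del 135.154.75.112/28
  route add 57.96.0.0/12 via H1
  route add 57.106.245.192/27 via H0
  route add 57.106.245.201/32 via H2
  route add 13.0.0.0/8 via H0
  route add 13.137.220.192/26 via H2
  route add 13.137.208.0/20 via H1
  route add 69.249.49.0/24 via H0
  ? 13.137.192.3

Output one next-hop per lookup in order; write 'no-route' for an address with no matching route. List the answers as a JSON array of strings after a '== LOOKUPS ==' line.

Apply in order:
  + 69.0.0.0/8 (H0) depth=8
  - 69.0.0.0/8 clear@8
  + 13.137.220.216/29 (H0) depth=29
  ? 13.137.220.217  path d0:-→d1:-→d2:-→d3:-→d4:-→d5:-→d6:-→d7:-→d8:-→d9:-→d10:-→d11:-→d12:-→d13:-→d14:-→d15:-→d16:-→d17:-→d18:-→d19:-→d20:-→d21:-→d22:-→d23:-→d24:-→d25:-→d26:-→d27:-→d28:-→d29:H0  best=H0
  - 13.137.220.216/29 clear@29
  + 13.136.0.0/15 (H0) depth=15
  ? 13.136.0.6  path d0:-→d1:-→d2:-→d3:-→d4:-→d5:-→d6:-→d7:-→d8:-→d9:-→d10:-→d11:-→d12:-→d13:-→d14:-→d15:H0  best=H0
  - 13.136.0.0/15 clear@15
  + 13.137.192.0/19 (H0) depth=19
  + 0.0.0.0/0 (H2) depth=0
  + 128.0.0.0/1 (H1) depth=1
  ? 128.0.0.2  path d0:H2→d1:H1  best=H1
  + 0.0.0.0/0 (H0) depth=0
  ? 13.137.193.240  path d0:H0→d1:-→d2:-→d3:-→d4:-→d5:-→d6:-→d7:-→d8:-→d9:-→d10:-→d11:-→d12:-→d13:-→d14:-→d15:-→d16:-→d17:-→d18:-→d19:H0  best=H0
  + 57.106.240.0/20 (H1) depth=20
  ? 57.106.240.1  path d0:H0→d1:-→d2:-→d3:-→d4:-→d5:-→d6:-→d7:-→d8:-→d9:-→d10:-→d11:-→d12:-→d13:-→d14:-→d15:-→d16:-→d17:-→d18:-→d19:-→d20:H1  best=H1
  + 135.154.64.0/20 (H1) depth=20
  ? 128.0.0.0  path d0:H0→d1:H1→d2:-→d3:-→d4:-→d5:-  best=H1
  ? 101.83.216.144  path d0:H0→d1:-→d2:-  best=H0
  ? 13.137.192.1  path d0:H0→d1:-→d2:-→d3:-→d4:-→d5:-→d6:-→d7:-→d8:-→d9:-→d10:-→d11:-→d12:-→d13:-→d14:-→d15:-→d16:-→d17:-→d18:-→d19:H0  best=H0
  + 8.0.0.0/5 (H2) depth=5
  - 128.0.0.0/1 clear@1
  + 13.0.0.0/8 (H2) depth=8
  + 69.249.48.0/20 (H2) depth=20
  + 0.0.0.0/0 (H0) depth=0
  + 135.154.75.112/28 (H1) depth=28
  ? 69.249.48.252  path d0:H0→d1:-→d2:-→d3:-→d4:-→d5:-→d6:-→d7:-→d8:-→d9:-→d10:-→d11:-→d12:-→d13:-→d14:-→d15:-→d16:-→d17:-→d18:-→d19:-→d20:H2  best=H2
  - 135.154.75.112/28 clear@28
  + 57.96.0.0/12 (H1) depth=12
  + 57.106.245.192/27 (H0) depth=27
  + 57.106.245.201/32 (H2) depth=32
  + 13.0.0.0/8 (H0) depth=8
  + 13.137.220.192/26 (H2) depth=26
  + 13.137.208.0/20 (H1) depth=20
  + 69.249.49.0/24 (H0) depth=24
  ? 13.137.192.3  path d0:H0→d1:-→d2:-→d3:-→d4:-→d5:H2→d6:-→d7:-→d8:H0→d9:-→d10:-→d11:-→d12:-→d13:-→d14:-→d15:-→d16:-→d17:-→d18:-→d19:H0  best=H0

== LOOKUPS ==
["H0","H0","H1","H0","H1","H1","H0","H0","H2","H0"]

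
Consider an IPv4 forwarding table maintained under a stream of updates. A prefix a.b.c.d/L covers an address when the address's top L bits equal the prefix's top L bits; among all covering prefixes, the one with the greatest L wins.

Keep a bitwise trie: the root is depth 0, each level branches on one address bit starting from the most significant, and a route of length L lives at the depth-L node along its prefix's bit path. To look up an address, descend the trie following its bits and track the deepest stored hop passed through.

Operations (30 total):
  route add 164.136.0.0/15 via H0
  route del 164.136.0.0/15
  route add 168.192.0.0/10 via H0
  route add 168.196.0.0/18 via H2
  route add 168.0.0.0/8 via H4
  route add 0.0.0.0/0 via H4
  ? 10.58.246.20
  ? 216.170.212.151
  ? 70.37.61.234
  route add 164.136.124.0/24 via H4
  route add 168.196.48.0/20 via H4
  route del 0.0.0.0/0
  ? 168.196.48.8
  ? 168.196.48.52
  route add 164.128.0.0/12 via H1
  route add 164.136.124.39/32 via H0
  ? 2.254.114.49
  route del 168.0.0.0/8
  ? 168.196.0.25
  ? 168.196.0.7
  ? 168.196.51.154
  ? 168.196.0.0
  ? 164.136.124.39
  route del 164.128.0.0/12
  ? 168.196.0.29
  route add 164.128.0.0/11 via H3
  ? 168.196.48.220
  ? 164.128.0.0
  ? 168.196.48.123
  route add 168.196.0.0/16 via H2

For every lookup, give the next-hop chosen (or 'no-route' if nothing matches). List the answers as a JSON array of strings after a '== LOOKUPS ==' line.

Apply in order:
  add 164.136.0.0/15 -> H0 at depth 15
  del 164.136.0.0/15 (clear depth 15)
  add 168.192.0.0/10 -> H0 at depth 10
  add 168.196.0.0/18 -> H2 at depth 18
  add 168.0.0.0/8 -> H4 at depth 8
  add 0.0.0.0/0 -> H4 at depth 0
  lookup 10.58.246.20: bits ε walk d0:H4 -> H4
  lookup 216.170.212.151: bits 1 walk d0:H4→d1:- -> H4
  lookup 70.37.61.234: bits ε walk d0:H4 -> H4
  add 164.136.124.0/24 -> H4 at depth 24
  add 168.196.48.0/20 -> H4 at depth 20
  del 0.0.0.0/0 (clear depth 0)
  lookup 168.196.48.8: bits 10101000110001000011 walk d0:-→d1:-→d2:-→d3:-→d4:-→d5:-→d6:-→d7:-→d8:H4→d9:-→d10:H0→d11:-→d12:-→d13:-→d14:-→d15:-→d16:-→d17:-→d18:H2→d19:-→d20:H4 -> H4
  lookup 168.196.48.52: bits 10101000110001000011 walk d0:-→d1:-→d2:-→d3:-→d4:-→d5:-→d6:-→d7:-→d8:H4→d9:-→d10:H0→d11:-→d12:-→d13:-→d14:-→d15:-→d16:-→d17:-→d18:H2→d19:-→d20:H4 -> H4
  add 164.128.0.0/12 -> H1 at depth 12
  add 164.136.124.39/32 -> H0 at depth 32
  lookup 2.254.114.49: bits ε walk d0:- -> no-route
  del 168.0.0.0/8 (clear depth 8)
  lookup 168.196.0.25: bits 101010001100010000 walk d0:-→d1:-→d2:-→d3:-→d4:-→d5:-→d6:-→d7:-→d8:-→d9:-→d10:H0→d11:-→d12:-→d13:-→d14:-→d15:-→d16:-→d17:-→d18:H2 -> H2
  lookup 168.196.0.7: bits 101010001100010000 walk d0:-→d1:-→d2:-→d3:-→d4:-→d5:-→d6:-→d7:-→d8:-→d9:-→d10:H0→d11:-→d12:-→d13:-→d14:-→d15:-→d16:-→d17:-→d18:H2 -> H2
  lookup 168.196.51.154: bits 10101000110001000011 walk d0:-→d1:-→d2:-→d3:-→d4:-→d5:-→d6:-→d7:-→d8:-→d9:-→d10:H0→d11:-→d12:-→d13:-→d14:-→d15:-→d16:-→d17:-→d18:H2→d19:-→d20:H4 -> H4
  lookup 168.196.0.0: bits 101010001100010000 walk d0:-→d1:-→d2:-→d3:-→d4:-→d5:-→d6:-→d7:-→d8:-→d9:-→d10:H0→d11:-→d12:-→d13:-→d14:-→d15:-→d16:-→d17:-→d18:H2 -> H2
  lookup 164.136.124.39: bits 10100100100010000111110000100111 walk d0:-→d1:-→d2:-→d3:-→d4:-→d5:-→d6:-→d7:-→d8:-→d9:-→d10:-→d11:-→d12:H1→d13:-→d14:-→d15:-→d16:-→d17:-→d18:-→d19:-→d20:-→d21:-→d22:-→d23:-→d24:H4→d25:-→d26:-→d27:-→d28:-→d29:-→d30:-→d31:-→d32:H0 -> H0
  del 164.128.0.0/12 (clear depth 12)
  lookup 168.196.0.29: bits 101010001100010000 walk d0:-→d1:-→d2:-→d3:-→d4:-→d5:-→d6:-→d7:-→d8:-→d9:-→d10:H0→d11:-→d12:-→d13:-→d14:-→d15:-→d16:-→d17:-→d18:H2 -> H2
  add 164.128.0.0/11 -> H3 at depth 11
  lookup 168.196.48.220: bits 10101000110001000011 walk d0:-→d1:-→d2:-→d3:-→d4:-→d5:-→d6:-→d7:-→d8:-→d9:-→d10:H0→d11:-→d12:-→d13:-→d14:-→d15:-→d16:-→d17:-→d18:H2→d19:-→d20:H4 -> H4
  lookup 164.128.0.0: bits 101001001000 walk d0:-→d1:-→d2:-→d3:-→d4:-→d5:-→d6:-→d7:-→d8:-→d9:-→d10:-→d11:H3→d12:- -> H3
  lookup 168.196.48.123: bits 10101000110001000011 walk d0:-→d1:-→d2:-→d3:-→d4:-→d5:-→d6:-→d7:-→d8:-→d9:-→d10:H0→d11:-→d12:-→d13:-→d14:-→d15:-→d16:-→d17:-→d18:H2→d19:-→d20:H4 -> H4
  add 168.196.0.0/16 -> H2 at depth 16

== LOOKUPS ==
["H4","H4","H4","H4","H4","no-route","H2","H2","H4","H2","H0","H2","H4","H3","H4"]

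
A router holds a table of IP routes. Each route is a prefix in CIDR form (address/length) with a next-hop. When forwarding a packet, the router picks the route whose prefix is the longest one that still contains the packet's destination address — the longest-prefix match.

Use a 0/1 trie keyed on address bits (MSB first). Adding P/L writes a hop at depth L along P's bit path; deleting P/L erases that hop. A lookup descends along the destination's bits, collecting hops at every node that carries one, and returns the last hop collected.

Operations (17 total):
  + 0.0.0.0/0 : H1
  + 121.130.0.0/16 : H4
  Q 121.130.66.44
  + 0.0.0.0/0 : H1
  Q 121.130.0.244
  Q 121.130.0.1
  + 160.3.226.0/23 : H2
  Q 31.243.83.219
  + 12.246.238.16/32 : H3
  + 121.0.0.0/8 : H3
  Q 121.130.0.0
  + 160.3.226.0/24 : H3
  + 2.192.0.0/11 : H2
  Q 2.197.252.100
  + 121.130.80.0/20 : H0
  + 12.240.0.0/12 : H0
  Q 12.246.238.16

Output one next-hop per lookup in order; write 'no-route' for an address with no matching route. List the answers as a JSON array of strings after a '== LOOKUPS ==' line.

Apply in order:
  add 0.0.0.0/0 -> H1 at depth 0
  add 121.130.0.0/16 -> H4 at depth 16
  ? 121.130.66.44  path d0:H1→d1:-→d2:-→d3:-→d4:-→d5:-→d6:-→d7:-→d8:-→d9:-→d10:-→d11:-→d12:-→d13:-→d14:-→d15:-→d16:H4  best=H4
  add 0.0.0.0/0 -> H1 at depth 0
  ? 121.130.0.244  path d0:H1→d1:-→d2:-→d3:-→d4:-→d5:-→d6:-→d7:-→d8:-→d9:-→d10:-→d11:-→d12:-→d13:-→d14:-→d15:-→d16:H4  best=H4
  ? 121.130.0.1  path d0:H1→d1:-→d2:-→d3:-→d4:-→d5:-→d6:-→d7:-→d8:-→d9:-→d10:-→d11:-→d12:-→d13:-→d14:-→d15:-→d16:H4  best=H4
  add 160.3.226.0/23 -> H2 at depth 23
  ? 31.243.83.219  path d0:H1→d1:-  best=H1
  add 12.246.238.16/32 -> H3 at depth 32
  add 121.0.0.0/8 -> H3 at depth 8
  ? 121.130.0.0  path d0:H1→d1:-→d2:-→d3:-→d4:-→d5:-→d6:-→d7:-→d8:H3→d9:-→d10:-→d11:-→d12:-→d13:-→d14:-→d15:-→d16:H4  best=H4
  add 160.3.226.0/24 -> H3 at depth 24
  add 2.192.0.0/11 -> H2 at depth 11
  ? 2.197.252.100  path d0:H1→d1:-→d2:-→d3:-→d4:-→d5:-→d6:-→d7:-→d8:-→d9:-→d10:-→d11:H2  best=H2
  add 121.130.80.0/20 -> H0 at depth 20
  add 12.240.0.0/12 -> H0 at depth 12
  ? 12.246.238.16  path d0:H1→d1:-→d2:-→d3:-→d4:-→d5:-→d6:-→d7:-→d8:-→d9:-→d10:-→d11:-→d12:H0→d13:-→d14:-→d15:-→d16:-→d17:-→d18:-→d19:-→d20:-→d21:-→d22:-→d23:-→d24:-→d25:-→d26:-→d27:-→d28:-→d29:-→d30:-→d31:-→d32:H3  best=H3

== LOOKUPS ==
["H4","H4","H4","H1","H4","H2","H3"]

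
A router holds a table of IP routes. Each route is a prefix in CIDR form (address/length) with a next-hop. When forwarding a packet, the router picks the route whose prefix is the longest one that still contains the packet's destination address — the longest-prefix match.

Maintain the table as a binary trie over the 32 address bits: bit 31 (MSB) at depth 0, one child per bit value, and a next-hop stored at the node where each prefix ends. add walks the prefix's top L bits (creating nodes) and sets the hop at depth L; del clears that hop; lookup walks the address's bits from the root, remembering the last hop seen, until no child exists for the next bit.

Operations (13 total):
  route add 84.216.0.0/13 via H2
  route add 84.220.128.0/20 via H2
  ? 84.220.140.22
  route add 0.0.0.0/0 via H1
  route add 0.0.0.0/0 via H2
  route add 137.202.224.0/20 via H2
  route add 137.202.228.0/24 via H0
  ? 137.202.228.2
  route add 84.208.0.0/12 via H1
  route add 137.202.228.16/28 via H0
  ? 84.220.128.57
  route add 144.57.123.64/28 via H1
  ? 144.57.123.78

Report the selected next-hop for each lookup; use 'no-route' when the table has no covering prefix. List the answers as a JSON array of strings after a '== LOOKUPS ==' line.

Trace:
  add 84.216.0.0/13 -> H2 at depth 13
  add 84.220.128.0/20 -> H2 at depth 20
  ? 84.220.140.22  path d0:-→d1:-→d2:-→d3:-→d4:-→d5:-→d6:-→d7:-→d8:-→d9:-→d10:-→d11:-→d12:-→d13:H2→d14:-→d15:-→d16:-→d17:-→d18:-→d19:-→d20:H2  best=H2
  add 0.0.0.0/0 -> H1 at depth 0
  add 0.0.0.0/0 -> H2 at depth 0
  add 137.202.224.0/20 -> H2 at depth 20
  add 137.202.228.0/24 -> H0 at depth 24
  ? 137.202.228.2  path d0:H2→d1:-→d2:-→d3:-→d4:-→d5:-→d6:-→d7:-→d8:-→d9:-→d10:-→d11:-→d12:-→d13:-→d14:-→d15:-→d16:-→d17:-→d18:-→d19:-→d20:H2→d21:-→d22:-→d23:-→d24:H0  best=H0
  add 84.208.0.0/12 -> H1 at depth 12
  add 137.202.228.16/28 -> H0 at depth 28
  ? 84.220.128.57  path d0:H2→d1:-→d2:-→d3:-→d4:-→d5:-→d6:-→d7:-→d8:-→d9:-→d10:-→d11:-→d12:H1→d13:H2→d14:-→d15:-→d16:-→d17:-→d18:-→d19:-→d20:H2  best=H2
  add 144.57.123.64/28 -> H1 at depth 28
  ? 144.57.123.78  path d0:H2→d1:-→d2:-→d3:-→d4:-→d5:-→d6:-→d7:-→d8:-→d9:-→d10:-→d11:-→d12:-→d13:-→d14:-→d15:-→d16:-→d17:-→d18:-→d19:-→d20:-→d21:-→d22:-→d23:-→d24:-→d25:-→d26:-→d27:-→d28:H1  best=H1

== LOOKUPS ==
["H2","H0","H2","H1"]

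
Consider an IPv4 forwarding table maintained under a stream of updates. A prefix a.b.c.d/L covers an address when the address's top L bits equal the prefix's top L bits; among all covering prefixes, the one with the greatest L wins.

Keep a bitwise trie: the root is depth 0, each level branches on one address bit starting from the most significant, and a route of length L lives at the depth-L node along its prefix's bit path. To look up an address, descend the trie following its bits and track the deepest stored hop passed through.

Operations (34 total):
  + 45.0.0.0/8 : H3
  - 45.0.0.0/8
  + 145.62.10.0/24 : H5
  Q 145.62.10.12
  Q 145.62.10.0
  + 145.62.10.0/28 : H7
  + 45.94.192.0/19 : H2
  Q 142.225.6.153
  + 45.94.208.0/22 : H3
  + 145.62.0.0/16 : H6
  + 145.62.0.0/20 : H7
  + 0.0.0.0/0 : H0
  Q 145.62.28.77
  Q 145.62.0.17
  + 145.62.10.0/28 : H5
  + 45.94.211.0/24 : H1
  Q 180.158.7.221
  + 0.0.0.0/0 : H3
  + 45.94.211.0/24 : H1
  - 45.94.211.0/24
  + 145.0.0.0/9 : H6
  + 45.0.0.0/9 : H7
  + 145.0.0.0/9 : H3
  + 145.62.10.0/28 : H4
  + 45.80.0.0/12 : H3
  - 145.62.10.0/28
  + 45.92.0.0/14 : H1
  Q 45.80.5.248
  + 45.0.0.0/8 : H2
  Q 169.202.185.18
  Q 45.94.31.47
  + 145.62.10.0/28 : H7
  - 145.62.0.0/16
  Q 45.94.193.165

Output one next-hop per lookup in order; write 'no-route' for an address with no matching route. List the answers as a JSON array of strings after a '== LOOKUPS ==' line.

Trace:
  add 45.0.0.0/8 -> H3 at depth 8
  del 45.0.0.0/8 (clear depth 8)
  add 145.62.10.0/24 -> H5 at depth 24
  ? 145.62.10.12  path d0:-→d1:-→d2:-→d3:-→d4:-→d5:-→d6:-→d7:-→d8:-→d9:-→d10:-→d11:-→d12:-→d13:-→d14:-→d15:-→d16:-→d17:-→d18:-→d19:-→d20:-→d21:-→d22:-→d23:-→d24:H5  best=H5
  ? 145.62.10.0  path d0:-→d1:-→d2:-→d3:-→d4:-→d5:-→d6:-→d7:-→d8:-→d9:-→d10:-→d11:-→d12:-→d13:-→d14:-→d15:-→d16:-→d17:-→d18:-→d19:-→d20:-→d21:-→d22:-→d23:-→d24:H5  best=H5
  add 145.62.10.0/28 -> H7 at depth 28
  add 45.94.192.0/19 -> H2 at depth 19
  ? 142.225.6.153  path d0:-→d1:-→d2:-→d3:-  best=no-route
  add 45.94.208.0/22 -> H3 at depth 22
  add 145.62.0.0/16 -> H6 at depth 16
  add 145.62.0.0/20 -> H7 at depth 20
  add 0.0.0.0/0 -> H0 at depth 0
  ? 145.62.28.77  path d0:H0→d1:-→d2:-→d3:-→d4:-→d5:-→d6:-→d7:-→d8:-→d9:-→d10:-→d11:-→d12:-→d13:-→d14:-→d15:-→d16:H6→d17:-→d18:-→d19:-  best=H6
  ? 145.62.0.17  path d0:H0→d1:-→d2:-→d3:-→d4:-→d5:-→d6:-→d7:-→d8:-→d9:-→d10:-→d11:-→d12:-→d13:-→d14:-→d15:-→d16:H6→d17:-→d18:-→d19:-→d20:H7  best=H7
  add 145.62.10.0/28 -> H5 at depth 28
  add 45.94.211.0/24 -> H1 at depth 24
  ? 180.158.7.221  path d0:H0→d1:-→d2:-  best=H0
  add 0.0.0.0/0 -> H3 at depth 0
  add 45.94.211.0/24 -> H1 at depth 24
  del 45.94.211.0/24 (clear depth 24)
  add 145.0.0.0/9 -> H6 at depth 9
  add 45.0.0.0/9 -> H7 at depth 9
  add 145.0.0.0/9 -> H3 at depth 9
  add 145.62.10.0/28 -> H4 at depth 28
  add 45.80.0.0/12 -> H3 at depth 12
  del 145.62.10.0/28 (clear depth 28)
  add 45.92.0.0/14 -> H1 at depth 14
  ? 45.80.5.248  path d0:H3→d1:-→d2:-→d3:-→d4:-→d5:-→d6:-→d7:-→d8:-→d9:H7→d10:-→d11:-→d12:H3  best=H3
  add 45.0.0.0/8 -> H2 at depth 8
  ? 169.202.185.18  path d0:H3→d1:-→d2:-  best=H3
  ? 45.94.31.47  path d0:H3→d1:-→d2:-→d3:-→d4:-→d5:-→d6:-→d7:-→d8:H2→d9:H7→d10:-→d11:-→d12:H3→d13:-→d14:H1→d15:-→d16:-  best=H1
  add 145.62.10.0/28 -> H7 at depth 28
  del 145.62.0.0/16 (clear depth 16)
  ? 45.94.193.165  path d0:H3→d1:-→d2:-→d3:-→d4:-→d5:-→d6:-→d7:-→d8:H2→d9:H7→d10:-→d11:-→d12:H3→d13:-→d14:H1→d15:-→d16:-→d17:-→d18:-→d19:H2  best=H2

== LOOKUPS ==
["H5","H5","no-route","H6","H7","H0","H3","H3","H1","H2"]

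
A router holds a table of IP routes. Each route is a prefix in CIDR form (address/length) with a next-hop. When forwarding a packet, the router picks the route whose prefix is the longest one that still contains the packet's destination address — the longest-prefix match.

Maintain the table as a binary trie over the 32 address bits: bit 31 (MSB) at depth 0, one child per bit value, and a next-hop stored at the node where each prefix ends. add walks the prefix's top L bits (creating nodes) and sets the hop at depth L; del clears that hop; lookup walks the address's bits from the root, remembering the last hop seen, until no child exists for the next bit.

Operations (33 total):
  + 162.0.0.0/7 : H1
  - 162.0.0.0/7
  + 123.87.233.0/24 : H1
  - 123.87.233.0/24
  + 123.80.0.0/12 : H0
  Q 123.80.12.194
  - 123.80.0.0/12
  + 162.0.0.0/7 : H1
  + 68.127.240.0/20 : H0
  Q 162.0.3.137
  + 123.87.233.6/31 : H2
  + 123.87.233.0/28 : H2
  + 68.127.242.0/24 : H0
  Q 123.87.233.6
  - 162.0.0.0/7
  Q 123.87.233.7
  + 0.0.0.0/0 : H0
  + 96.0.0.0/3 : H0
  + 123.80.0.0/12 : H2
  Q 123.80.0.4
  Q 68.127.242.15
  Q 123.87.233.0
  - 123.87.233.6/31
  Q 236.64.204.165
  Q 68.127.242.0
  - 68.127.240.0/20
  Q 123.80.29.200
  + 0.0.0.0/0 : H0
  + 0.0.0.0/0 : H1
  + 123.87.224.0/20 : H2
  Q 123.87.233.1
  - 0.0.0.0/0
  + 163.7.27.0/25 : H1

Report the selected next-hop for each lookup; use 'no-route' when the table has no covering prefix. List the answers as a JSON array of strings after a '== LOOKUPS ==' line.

Trace:
  + 162.0.0.0/7 (H1) depth=7
  - 162.0.0.0/7 clear@7
  + 123.87.233.0/24 (H1) depth=24
  - 123.87.233.0/24 clear@24
  + 123.80.0.0/12 (H0) depth=12
  lookup 123.80.12.194: bits 0111101101010 walk d0:-→d1:-→d2:-→d3:-→d4:-→d5:-→d6:-→d7:-→d8:-→d9:-→d10:-→d11:-→d12:H0→d13:- -> H0
  - 123.80.0.0/12 clear@12
  + 162.0.0.0/7 (H1) depth=7
  + 68.127.240.0/20 (H0) depth=20
  lookup 162.0.3.137: bits 1010001 walk d0:-→d1:-→d2:-→d3:-→d4:-→d5:-→d6:-→d7:H1 -> H1
  + 123.87.233.6/31 (H2) depth=31
  + 123.87.233.0/28 (H2) depth=28
  + 68.127.242.0/24 (H0) depth=24
  lookup 123.87.233.6: bits 0111101101010111111010010000011 walk d0:-→d1:-→d2:-→d3:-→d4:-→d5:-→d6:-→d7:-→d8:-→d9:-→d10:-→d11:-→d12:-→d13:-→d14:-→d15:-→d16:-→d17:-→d18:-→d19:-→d20:-→d21:-→d22:-→d23:-→d24:-→d25:-→d26:-→d27:-→d28:H2→d29:-→d30:-→d31:H2 -> H2
  - 162.0.0.0/7 clear@7
  lookup 123.87.233.7: bits 0111101101010111111010010000011 walk d0:-→d1:-→d2:-→d3:-→d4:-→d5:-→d6:-→d7:-→d8:-→d9:-→d10:-→d11:-→d12:-→d13:-→d14:-→d15:-→d16:-→d17:-→d18:-→d19:-→d20:-→d21:-→d22:-→d23:-→d24:-→d25:-→d26:-→d27:-→d28:H2→d29:-→d30:-→d31:H2 -> H2
  + 0.0.0.0/0 (H0) depth=0
  + 96.0.0.0/3 (H0) depth=3
  + 123.80.0.0/12 (H2) depth=12
  lookup 123.80.0.4: bits 0111101101010 walk d0:H0→d1:-→d2:-→d3:H0→d4:-→d5:-→d6:-→d7:-→d8:-→d9:-→d10:-→d11:-→d12:H2→d13:- -> H2
  lookup 68.127.242.15: bits 010001000111111111110010 walk d0:H0→d1:-→d2:-→d3:-→d4:-→d5:-→d6:-→d7:-→d8:-→d9:-→d10:-→d11:-→d12:-→d13:-→d14:-→d15:-→d16:-→d17:-→d18:-→d19:-→d20:H0→d21:-→d22:-→d23:-→d24:H0 -> H0
  lookup 123.87.233.0: bits 01111011010101111110100100000 walk d0:H0→d1:-→d2:-→d3:H0→d4:-→d5:-→d6:-→d7:-→d8:-→d9:-→d10:-→d11:-→d12:H2→d13:-→d14:-→d15:-→d16:-→d17:-→d18:-→d19:-→d20:-→d21:-→d22:-→d23:-→d24:-→d25:-→d26:-→d27:-→d28:H2→d29:- -> H2
  - 123.87.233.6/31 clear@31
  lookup 236.64.204.165: bits 1 walk d0:H0→d1:- -> H0
  lookup 68.127.242.0: bits 010001000111111111110010 walk d0:H0→d1:-→d2:-→d3:-→d4:-→d5:-→d6:-→d7:-→d8:-→d9:-→d10:-→d11:-→d12:-→d13:-→d14:-→d15:-→d16:-→d17:-→d18:-→d19:-→d20:H0→d21:-→d22:-→d23:-→d24:H0 -> H0
  - 68.127.240.0/20 clear@20
  lookup 123.80.29.200: bits 0111101101010 walk d0:H0→d1:-→d2:-→d3:H0→d4:-→d5:-→d6:-→d7:-→d8:-→d9:-→d10:-→d11:-→d12:H2→d13:- -> H2
  + 0.0.0.0/0 (H0) depth=0
  + 0.0.0.0/0 (H1) depth=0
  + 123.87.224.0/20 (H2) depth=20
  lookup 123.87.233.1: bits 01111011010101111110100100000 walk d0:H1→d1:-→d2:-→d3:H0→d4:-→d5:-→d6:-→d7:-→d8:-→d9:-→d10:-→d11:-→d12:H2→d13:-→d14:-→d15:-→d16:-→d17:-→d18:-→d19:-→d20:H2→d21:-→d22:-→d23:-→d24:-→d25:-→d26:-→d27:-→d28:H2→d29:- -> H2
  - 0.0.0.0/0 clear@0
  + 163.7.27.0/25 (H1) depth=25

== LOOKUPS ==
["H0","H1","H2","H2","H2","H0","H2","H0","H0","H2","H2"]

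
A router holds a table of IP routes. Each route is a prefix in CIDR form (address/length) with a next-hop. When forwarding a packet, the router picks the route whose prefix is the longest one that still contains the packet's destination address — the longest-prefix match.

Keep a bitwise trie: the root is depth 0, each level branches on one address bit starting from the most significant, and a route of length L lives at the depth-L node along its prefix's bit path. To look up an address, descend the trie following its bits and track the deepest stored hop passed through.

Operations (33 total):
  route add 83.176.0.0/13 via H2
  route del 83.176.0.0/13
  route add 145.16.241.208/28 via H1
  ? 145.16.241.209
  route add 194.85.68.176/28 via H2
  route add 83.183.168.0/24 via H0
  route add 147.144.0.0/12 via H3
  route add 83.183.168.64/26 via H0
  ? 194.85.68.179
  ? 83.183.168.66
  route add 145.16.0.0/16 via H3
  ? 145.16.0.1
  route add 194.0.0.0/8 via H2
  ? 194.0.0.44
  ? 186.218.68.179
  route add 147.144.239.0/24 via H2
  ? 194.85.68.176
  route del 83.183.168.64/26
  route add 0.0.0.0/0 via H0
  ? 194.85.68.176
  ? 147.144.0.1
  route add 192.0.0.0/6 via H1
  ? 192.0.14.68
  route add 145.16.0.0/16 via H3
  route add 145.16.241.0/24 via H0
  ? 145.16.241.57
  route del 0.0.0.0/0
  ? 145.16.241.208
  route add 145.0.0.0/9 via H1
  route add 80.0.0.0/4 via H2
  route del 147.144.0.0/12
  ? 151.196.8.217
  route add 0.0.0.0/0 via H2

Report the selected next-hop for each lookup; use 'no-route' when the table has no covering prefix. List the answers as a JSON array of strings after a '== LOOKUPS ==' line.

Trace:
  add 83.176.0.0/13 -> H2 at depth 13
  - 83.176.0.0/13 clear@13
  add 145.16.241.208/28 -> H1 at depth 28
  ? 145.16.241.209  path d0:-→d1:-→d2:-→d3:-→d4:-→d5:-→d6:-→d7:-→d8:-→d9:-→d10:-→d11:-→d12:-→d13:-→d14:-→d15:-→d16:-→d17:-→d18:-→d19:-→d20:-→d21:-→d22:-→d23:-→d24:-→d25:-→d26:-→d27:-→d28:H1  best=H1
  add 194.85.68.176/28 -> H2 at depth 28
  add 83.183.168.0/24 -> H0 at depth 24
  add 147.144.0.0/12 -> H3 at depth 12
  add 83.183.168.64/26 -> H0 at depth 26
  ? 194.85.68.179  path d0:-→d1:-→d2:-→d3:-→d4:-→d5:-→d6:-→d7:-→d8:-→d9:-→d10:-→d11:-→d12:-→d13:-→d14:-→d15:-→d16:-→d17:-→d18:-→d19:-→d20:-→d21:-→d22:-→d23:-→d24:-→d25:-→d26:-→d27:-→d28:H2  best=H2
  ? 83.183.168.66  path d0:-→d1:-→d2:-→d3:-→d4:-→d5:-→d6:-→d7:-→d8:-→d9:-→d10:-→d11:-→d12:-→d13:-→d14:-→d15:-→d16:-→d17:-→d18:-→d19:-→d20:-→d21:-→d22:-→d23:-→d24:H0→d25:-→d26:H0  best=H0
  add 145.16.0.0/16 -> H3 at depth 16
  ? 145.16.0.1  path d0:-→d1:-→d2:-→d3:-→d4:-→d5:-→d6:-→d7:-→d8:-→d9:-→d10:-→d11:-→d12:-→d13:-→d14:-→d15:-→d16:H3  best=H3
  add 194.0.0.0/8 -> H2 at depth 8
  ? 194.0.0.44  path d0:-→d1:-→d2:-→d3:-→d4:-→d5:-→d6:-→d7:-→d8:H2→d9:-  best=H2
  ? 186.218.68.179  path d0:-→d1:-→d2:-  best=no-route
  add 147.144.239.0/24 -> H2 at depth 24
  ? 194.85.68.176  path d0:-→d1:-→d2:-→d3:-→d4:-→d5:-→d6:-→d7:-→d8:H2→d9:-→d10:-→d11:-→d12:-→d13:-→d14:-→d15:-→d16:-→d17:-→d18:-→d19:-→d20:-→d21:-→d22:-→d23:-→d24:-→d25:-→d26:-→d27:-→d28:H2  best=H2
  - 83.183.168.64/26 clear@26
  add 0.0.0.0/0 -> H0 at depth 0
  ? 194.85.68.176  path d0:H0→d1:-→d2:-→d3:-→d4:-→d5:-→d6:-→d7:-→d8:H2→d9:-→d10:-→d11:-→d12:-→d13:-→d14:-→d15:-→d16:-→d17:-→d18:-→d19:-→d20:-→d21:-→d22:-→d23:-→d24:-→d25:-→d26:-→d27:-→d28:H2  best=H2
  ? 147.144.0.1  path d0:H0→d1:-→d2:-→d3:-→d4:-→d5:-→d6:-→d7:-→d8:-→d9:-→d10:-→d11:-→d12:H3→d13:-→d14:-→d15:-→d16:-  best=H3
  add 192.0.0.0/6 -> H1 at depth 6
  ? 192.0.14.68  path d0:H0→d1:-→d2:-→d3:-→d4:-→d5:-→d6:H1  best=H1
  add 145.16.0.0/16 -> H3 at depth 16
  add 145.16.241.0/24 -> H0 at depth 24
  ? 145.16.241.57  path d0:H0→d1:-→d2:-→d3:-→d4:-→d5:-→d6:-→d7:-→d8:-→d9:-→d10:-→d11:-→d12:-→d13:-→d14:-→d15:-→d16:H3→d17:-→d18:-→d19:-→d20:-→d21:-→d22:-→d23:-→d24:H0  best=H0
  - 0.0.0.0/0 clear@0
  ? 145.16.241.208  path d0:-→d1:-→d2:-→d3:-→d4:-→d5:-→d6:-→d7:-→d8:-→d9:-→d10:-→d11:-→d12:-→d13:-→d14:-→d15:-→d16:H3→d17:-→d18:-→d19:-→d20:-→d21:-→d22:-→d23:-→d24:H0→d25:-→d26:-→d27:-→d28:H1  best=H1
  add 145.0.0.0/9 -> H1 at depth 9
  add 80.0.0.0/4 -> H2 at depth 4
  - 147.144.0.0/12 clear@12
  ? 151.196.8.217  path d0:-→d1:-→d2:-→d3:-→d4:-→d5:-  best=no-route
  add 0.0.0.0/0 -> H2 at depth 0

== LOOKUPS ==
["H1","H2","H0","H3","H2","no-route","H2","H2","H3","H1","H0","H1","no-route"]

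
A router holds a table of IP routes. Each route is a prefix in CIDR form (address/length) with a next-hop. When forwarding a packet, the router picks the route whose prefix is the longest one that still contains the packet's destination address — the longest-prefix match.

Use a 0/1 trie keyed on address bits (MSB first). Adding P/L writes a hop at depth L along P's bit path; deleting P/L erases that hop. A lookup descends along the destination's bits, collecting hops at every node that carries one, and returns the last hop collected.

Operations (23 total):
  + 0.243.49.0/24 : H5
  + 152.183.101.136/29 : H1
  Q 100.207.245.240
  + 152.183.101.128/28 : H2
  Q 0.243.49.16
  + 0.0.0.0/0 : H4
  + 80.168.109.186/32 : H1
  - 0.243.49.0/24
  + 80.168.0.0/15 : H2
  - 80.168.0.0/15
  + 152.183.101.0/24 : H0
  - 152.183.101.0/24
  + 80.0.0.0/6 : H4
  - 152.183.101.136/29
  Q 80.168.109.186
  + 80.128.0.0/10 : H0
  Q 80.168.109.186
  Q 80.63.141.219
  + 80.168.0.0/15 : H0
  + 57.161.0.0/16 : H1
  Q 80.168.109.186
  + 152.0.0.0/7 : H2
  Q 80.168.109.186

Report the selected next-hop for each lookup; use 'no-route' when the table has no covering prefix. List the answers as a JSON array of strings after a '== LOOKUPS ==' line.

Process each operation:
  + 0.243.49.0/24 (H5) depth=24
  + 152.183.101.136/29 (H1) depth=29
  Q 100.207.245.240: descend 0 ; hops seen [∅] ; pick no-route
  + 152.183.101.128/28 (H2) depth=28
  Q 0.243.49.16: descend 000000001111001100110001 ; hops seen [H5] ; pick H5
  + 0.0.0.0/0 (H4) depth=0
  + 80.168.109.186/32 (H1) depth=32
  del 0.243.49.0/24 (clear depth 24)
  + 80.168.0.0/15 (H2) depth=15
  del 80.168.0.0/15 (clear depth 15)
  + 152.183.101.0/24 (H0) depth=24
  del 152.183.101.0/24 (clear depth 24)
  + 80.0.0.0/6 (H4) depth=6
  del 152.183.101.136/29 (clear depth 29)
  Q 80.168.109.186: descend 01010000101010000110110110111010 ; hops seen [H4,H4,H1] ; pick H1
  + 80.128.0.0/10 (H0) depth=10
  Q 80.168.109.186: descend 01010000101010000110110110111010 ; hops seen [H4,H4,H0,H1] ; pick H1
  Q 80.63.141.219: descend 01010000 ; hops seen [H4,H4] ; pick H4
  + 80.168.0.0/15 (H0) depth=15
  + 57.161.0.0/16 (H1) depth=16
  Q 80.168.109.186: descend 01010000101010000110110110111010 ; hops seen [H4,H4,H0,H0,H1] ; pick H1
  + 152.0.0.0/7 (H2) depth=7
  Q 80.168.109.186: descend 01010000101010000110110110111010 ; hops seen [H4,H4,H0,H0,H1] ; pick H1

== LOOKUPS ==
["no-route","H5","H1","H1","H4","H1","H1"]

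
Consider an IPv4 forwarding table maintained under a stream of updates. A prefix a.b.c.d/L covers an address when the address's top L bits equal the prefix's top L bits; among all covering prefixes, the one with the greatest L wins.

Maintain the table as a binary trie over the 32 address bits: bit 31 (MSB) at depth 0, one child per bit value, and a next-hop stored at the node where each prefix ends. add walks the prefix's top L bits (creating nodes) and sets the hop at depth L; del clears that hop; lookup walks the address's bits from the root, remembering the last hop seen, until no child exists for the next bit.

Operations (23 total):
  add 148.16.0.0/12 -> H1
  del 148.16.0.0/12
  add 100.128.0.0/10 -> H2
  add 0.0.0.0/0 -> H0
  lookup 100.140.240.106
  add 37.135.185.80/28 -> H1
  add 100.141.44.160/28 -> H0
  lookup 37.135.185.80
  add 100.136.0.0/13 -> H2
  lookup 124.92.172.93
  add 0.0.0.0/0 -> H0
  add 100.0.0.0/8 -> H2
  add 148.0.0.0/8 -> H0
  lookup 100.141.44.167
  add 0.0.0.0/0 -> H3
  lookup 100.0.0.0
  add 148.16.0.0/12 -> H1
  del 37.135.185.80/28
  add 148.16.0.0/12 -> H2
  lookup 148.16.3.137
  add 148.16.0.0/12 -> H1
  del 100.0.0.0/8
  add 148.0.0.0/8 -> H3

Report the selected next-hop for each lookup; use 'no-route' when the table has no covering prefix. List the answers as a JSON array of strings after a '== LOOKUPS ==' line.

Apply in order:
  + 148.16.0.0/12 (H1) depth=12
  - 148.16.0.0/12 clear@12
  + 100.128.0.0/10 (H2) depth=10
  + 0.0.0.0/0 (H0) depth=0
  ? 100.140.240.106  path d0:H0→d1:-→d2:-→d3:-→d4:-→d5:-→d6:-→d7:-→d8:-→d9:-→d10:H2  best=H2
  + 37.135.185.80/28 (H1) depth=28
  + 100.141.44.160/28 (H0) depth=28
  ? 37.135.185.80  path d0:H0→d1:-→d2:-→d3:-→d4:-→d5:-→d6:-→d7:-→d8:-→d9:-→d10:-→d11:-→d12:-→d13:-→d14:-→d15:-→d16:-→d17:-→d18:-→d19:-→d20:-→d21:-→d22:-→d23:-→d24:-→d25:-→d26:-→d27:-→d28:H1  best=H1
  + 100.136.0.0/13 (H2) depth=13
  ? 124.92.172.93  path d0:H0→d1:-→d2:-→d3:-  best=H0
  + 0.0.0.0/0 (H0) depth=0
  + 100.0.0.0/8 (H2) depth=8
  + 148.0.0.0/8 (H0) depth=8
  ? 100.141.44.167  path d0:H0→d1:-→d2:-→d3:-→d4:-→d5:-→d6:-→d7:-→d8:H2→d9:-→d10:H2→d11:-→d12:-→d13:H2→d14:-→d15:-→d16:-→d17:-→d18:-→d19:-→d20:-→d21:-→d22:-→d23:-→d24:-→d25:-→d26:-→d27:-→d28:H0  best=H0
  + 0.0.0.0/0 (H3) depth=0
  ? 100.0.0.0  path d0:H3→d1:-→d2:-→d3:-→d4:-→d5:-→d6:-→d7:-→d8:H2  best=H2
  + 148.16.0.0/12 (H1) depth=12
  - 37.135.185.80/28 clear@28
  + 148.16.0.0/12 (H2) depth=12
  ? 148.16.3.137  path d0:H3→d1:-→d2:-→d3:-→d4:-→d5:-→d6:-→d7:-→d8:H0→d9:-→d10:-→d11:-→d12:H2  best=H2
  + 148.16.0.0/12 (H1) depth=12
  - 100.0.0.0/8 clear@8
  + 148.0.0.0/8 (H3) depth=8

== LOOKUPS ==
["H2","H1","H0","H0","H2","H2"]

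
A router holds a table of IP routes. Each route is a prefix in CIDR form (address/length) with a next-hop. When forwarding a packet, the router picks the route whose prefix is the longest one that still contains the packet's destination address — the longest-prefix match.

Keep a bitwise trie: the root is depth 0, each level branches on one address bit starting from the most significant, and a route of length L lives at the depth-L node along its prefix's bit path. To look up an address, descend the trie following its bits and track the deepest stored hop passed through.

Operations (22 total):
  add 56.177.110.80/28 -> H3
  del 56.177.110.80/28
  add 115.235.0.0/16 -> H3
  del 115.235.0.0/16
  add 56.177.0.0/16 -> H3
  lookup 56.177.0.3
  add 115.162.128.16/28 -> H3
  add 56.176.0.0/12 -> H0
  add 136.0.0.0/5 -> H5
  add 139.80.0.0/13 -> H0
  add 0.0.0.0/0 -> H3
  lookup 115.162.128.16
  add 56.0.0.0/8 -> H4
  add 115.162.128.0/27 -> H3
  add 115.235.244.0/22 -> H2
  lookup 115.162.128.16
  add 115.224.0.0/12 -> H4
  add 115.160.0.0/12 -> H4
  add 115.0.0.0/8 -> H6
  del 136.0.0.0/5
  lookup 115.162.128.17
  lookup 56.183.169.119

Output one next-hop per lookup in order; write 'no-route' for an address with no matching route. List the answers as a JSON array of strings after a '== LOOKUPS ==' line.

Apply in order:
  + 56.177.110.80/28 (H3) depth=28
  del 56.177.110.80/28 (clear depth 28)
  + 115.235.0.0/16 (H3) depth=16
  del 115.235.0.0/16 (clear depth 16)
  + 56.177.0.0/16 (H3) depth=16
  lookup 56.177.0.3: bits 00111000101100010 walk d0:-→d1:-→d2:-→d3:-→d4:-→d5:-→d6:-→d7:-→d8:-→d9:-→d10:-→d11:-→d12:-→d13:-→d14:-→d15:-→d16:H3→d17:- -> H3
  + 115.162.128.16/28 (H3) depth=28
  + 56.176.0.0/12 (H0) depth=12
  + 136.0.0.0/5 (H5) depth=5
  + 139.80.0.0/13 (H0) depth=13
  + 0.0.0.0/0 (H3) depth=0
  lookup 115.162.128.16: bits 0111001110100010100000000001 walk d0:H3→d1:-→d2:-→d3:-→d4:-→d5:-→d6:-→d7:-→d8:-→d9:-→d10:-→d11:-→d12:-→d13:-→d14:-→d15:-→d16:-→d17:-→d18:-→d19:-→d20:-→d21:-→d22:-→d23:-→d24:-→d25:-→d26:-→d27:-→d28:H3 -> H3
  + 56.0.0.0/8 (H4) depth=8
  + 115.162.128.0/27 (H3) depth=27
  + 115.235.244.0/22 (H2) depth=22
  lookup 115.162.128.16: bits 0111001110100010100000000001 walk d0:H3→d1:-→d2:-→d3:-→d4:-→d5:-→d6:-→d7:-→d8:-→d9:-→d10:-→d11:-→d12:-→d13:-→d14:-→d15:-→d16:-→d17:-→d18:-→d19:-→d20:-→d21:-→d22:-→d23:-→d24:-→d25:-→d26:-→d27:H3→d28:H3 -> H3
  + 115.224.0.0/12 (H4) depth=12
  + 115.160.0.0/12 (H4) depth=12
  + 115.0.0.0/8 (H6) depth=8
  del 136.0.0.0/5 (clear depth 5)
  lookup 115.162.128.17: bits 0111001110100010100000000001 walk d0:H3→d1:-→d2:-→d3:-→d4:-→d5:-→d6:-→d7:-→d8:H6→d9:-→d10:-→d11:-→d12:H4→d13:-→d14:-→d15:-→d16:-→d17:-→d18:-→d19:-→d20:-→d21:-→d22:-→d23:-→d24:-→d25:-→d26:-→d27:H3→d28:H3 -> H3
  lookup 56.183.169.119: bits 0011100010110 walk d0:H3→d1:-→d2:-→d3:-→d4:-→d5:-→d6:-→d7:-→d8:H4→d9:-→d10:-→d11:-→d12:H0→d13:- -> H0

== LOOKUPS ==
["H3","H3","H3","H3","H0"]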